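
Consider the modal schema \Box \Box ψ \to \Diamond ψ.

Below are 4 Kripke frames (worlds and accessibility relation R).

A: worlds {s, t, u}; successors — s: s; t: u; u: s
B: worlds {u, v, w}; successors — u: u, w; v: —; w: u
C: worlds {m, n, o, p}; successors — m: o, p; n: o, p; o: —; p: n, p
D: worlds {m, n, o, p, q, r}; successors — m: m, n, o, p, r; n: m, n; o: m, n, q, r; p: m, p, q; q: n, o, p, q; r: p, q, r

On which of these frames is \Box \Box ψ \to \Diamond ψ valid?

This is the axiom for a generalized confluence (Geach) condition; its first-order frame correspondent is \forall x \exists w (x R^2 w \wedge xRw).
A: fails — at t but no w with tR²w and tRw.
B: fails — at v but no t with vR²t and vRt.
C: fails — at o but no w with oR²w and oRw.
D: satisfies the condition.
Valid on: D.

D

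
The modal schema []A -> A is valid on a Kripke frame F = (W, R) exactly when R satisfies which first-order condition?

reflexivity

Suppose □A→A is valid. At any x set V(A)={w : Rxw}. Then □A holds at x, so A holds at x, i.e. Rxx.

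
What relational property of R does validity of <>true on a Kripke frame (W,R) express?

◇⊤ holds at w iff w has a successor, so frame-validity of ◇⊤ is exactly seriality. Equivalently via □φ → ◇φ:
Suppose □φ→◇φ is valid. At any x set V(φ)=W. Then □φ at x, so ◇φ at x, so x has a successor.

seriality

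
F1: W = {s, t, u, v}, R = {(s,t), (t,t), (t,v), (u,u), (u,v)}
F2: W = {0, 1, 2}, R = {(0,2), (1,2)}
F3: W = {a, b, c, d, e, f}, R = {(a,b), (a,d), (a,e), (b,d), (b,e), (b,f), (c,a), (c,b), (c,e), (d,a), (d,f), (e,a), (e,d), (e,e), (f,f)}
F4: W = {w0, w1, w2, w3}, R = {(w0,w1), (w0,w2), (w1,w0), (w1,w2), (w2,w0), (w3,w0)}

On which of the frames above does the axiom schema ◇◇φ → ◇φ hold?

F2

The schema corresponds to transitivity: ∀x ∀y ∀z (Rxy ∧ Ryz → Rxz).
F1: fails — Rst and Rtv but not Rsv.
F2: satisfies the condition.
F3: fails — Rea and Rab but not Reb.
F4: fails — Rw1w0 and Rw0w1 but not Rw1w1.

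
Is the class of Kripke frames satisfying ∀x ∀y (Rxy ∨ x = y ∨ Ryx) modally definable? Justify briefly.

Not modally definable

Modal frame validity is preserved under disjoint unions.
Take 4 disjoint single-world reflexive frames: each is trivially connected, but their disjoint union has 4 worlds with no edge between distinct components, so it is not connected.
So no modal formula (or set of formulas) defines exactly the connected frames.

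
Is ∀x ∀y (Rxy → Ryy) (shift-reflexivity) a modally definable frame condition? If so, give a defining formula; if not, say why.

Yes — defined by □(□q → q)

Yes: it is shift-reflexivity, defined by the T□ schema □(□q → q).
Suppose □(□q→q) is valid. Take Rxy and set V(q)={w : Ryw}. Then at y, □q holds; since □(□q→q) at x, □q→q at y, so q at y, i.e. Ryy.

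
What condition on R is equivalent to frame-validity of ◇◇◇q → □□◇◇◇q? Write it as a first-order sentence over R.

This is a Sahlqvist (Geach-type) schema ◇^3□^0q → □^2◇^3q.
Minimal-valuation argument: fix x; take any y with xR^3y and any z with xR^2z. Set V(q) to the set of worlds R-reachable from y in exactly 0 steps. Then □^0q holds at y, so the antecedent holds at x; validity forces ◇^3q at z, giving a w with zR^3w and yR^0w.
First-order correspondent: ∀x ∀y ∀z ((xR³y ∧ xR²z) → ∃w (y = w ∧ zR³w)).

∀x ∀y ∀z ((xR³y ∧ xR²z) → ∃w (y = w ∧ zR³w))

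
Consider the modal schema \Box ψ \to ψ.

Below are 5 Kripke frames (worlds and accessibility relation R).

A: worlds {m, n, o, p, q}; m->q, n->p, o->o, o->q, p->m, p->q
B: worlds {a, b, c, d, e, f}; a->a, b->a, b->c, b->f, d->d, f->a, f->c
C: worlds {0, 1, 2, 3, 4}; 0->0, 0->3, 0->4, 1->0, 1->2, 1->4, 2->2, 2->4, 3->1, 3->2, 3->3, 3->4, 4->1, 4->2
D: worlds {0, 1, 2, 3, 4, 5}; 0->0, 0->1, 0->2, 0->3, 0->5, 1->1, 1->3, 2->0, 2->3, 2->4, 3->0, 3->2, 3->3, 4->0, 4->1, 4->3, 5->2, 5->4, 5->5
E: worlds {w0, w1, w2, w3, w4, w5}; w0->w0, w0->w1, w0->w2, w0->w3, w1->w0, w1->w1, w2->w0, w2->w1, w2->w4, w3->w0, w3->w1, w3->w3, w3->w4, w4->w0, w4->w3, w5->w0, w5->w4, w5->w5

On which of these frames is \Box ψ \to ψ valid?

This is the axiom for reflexivity; its first-order frame correspondent is \forall x Rxx.
A: fails — world m does not see itself.
B: fails — world b does not see itself.
C: fails — world 1 does not see itself.
D: fails — world 2 does not see itself.
E: fails — world w2 does not see itself.
Valid on no frame.

none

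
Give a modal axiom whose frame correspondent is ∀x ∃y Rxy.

□p → ◇p

This is seriality; the standard corresponding axiom is D: □p → ◇p.
Suppose □p→◇p is valid. At any x set V(p)=W. Then □p at x, so ◇p at x, so x has a successor.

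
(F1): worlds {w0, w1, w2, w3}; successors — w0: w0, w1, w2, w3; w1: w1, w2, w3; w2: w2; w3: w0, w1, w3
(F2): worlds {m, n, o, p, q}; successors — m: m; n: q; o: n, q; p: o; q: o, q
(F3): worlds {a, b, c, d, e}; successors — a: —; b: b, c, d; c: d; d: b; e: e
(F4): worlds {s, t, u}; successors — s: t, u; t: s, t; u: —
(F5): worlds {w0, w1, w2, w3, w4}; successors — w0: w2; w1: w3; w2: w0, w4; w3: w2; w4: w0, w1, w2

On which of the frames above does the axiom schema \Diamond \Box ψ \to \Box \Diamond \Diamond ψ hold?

Frame correspondent (Sahlqvist): \forall x \forall y \forall z ((xRy \wedge xRz) \to \exists w (yRw \wedge z R^2 w)) — i.e. a generalized confluence (Geach) condition.
(F1): fails — w0Rw3, w0Rw2 but no w with w3Rw and w2R²w.
(F2): condition met.
(F3): fails — bRc, bRc but no w with cRw and cR²w.
(F4): fails — sRt, sRu but no w with tRw and uR²w.
(F5): fails — w1Rw3, w1Rw3 but no w with w3Rw and w3R²w.
Valid on: (F2).

(F2)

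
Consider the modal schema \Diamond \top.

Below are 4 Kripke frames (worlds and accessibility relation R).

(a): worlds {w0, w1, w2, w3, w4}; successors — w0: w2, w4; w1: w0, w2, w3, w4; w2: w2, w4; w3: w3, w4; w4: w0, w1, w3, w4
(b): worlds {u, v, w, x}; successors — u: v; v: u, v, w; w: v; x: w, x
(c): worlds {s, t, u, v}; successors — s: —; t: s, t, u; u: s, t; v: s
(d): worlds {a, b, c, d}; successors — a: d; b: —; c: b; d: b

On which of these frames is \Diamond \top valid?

(a), (b)

This is the axiom for seriality; its first-order frame correspondent is \forall x \exists y Rxy.
(a): ✓.
(b): ✓.
(c): fails — world s has no successor.
(d): fails — world b has no successor.
Valid on: (a), (b).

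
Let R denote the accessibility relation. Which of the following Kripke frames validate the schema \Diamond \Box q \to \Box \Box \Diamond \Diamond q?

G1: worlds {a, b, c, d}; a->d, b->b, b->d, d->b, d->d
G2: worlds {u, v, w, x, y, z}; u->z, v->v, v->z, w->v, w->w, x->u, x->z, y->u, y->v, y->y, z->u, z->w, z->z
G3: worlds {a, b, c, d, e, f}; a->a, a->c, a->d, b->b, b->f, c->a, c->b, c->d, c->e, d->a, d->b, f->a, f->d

Frame correspondent (Sahlqvist): \forall x \forall y \forall z ((xRy \wedge x R^2 z) \to \exists w (yRw \wedge z R^2 w)) — i.e. a generalized confluence (Geach) condition.
G1: ✓.
G2: ✓.
G3: fails — aRa, aR²e but no w with aRw and eR²w.

G1, G2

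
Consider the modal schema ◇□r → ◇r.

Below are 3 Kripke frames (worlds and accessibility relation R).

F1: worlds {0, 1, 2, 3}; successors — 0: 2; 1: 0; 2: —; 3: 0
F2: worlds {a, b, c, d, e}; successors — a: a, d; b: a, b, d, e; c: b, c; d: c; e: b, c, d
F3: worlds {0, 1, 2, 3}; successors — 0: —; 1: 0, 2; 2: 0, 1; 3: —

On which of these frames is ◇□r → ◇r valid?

The schema corresponds to a generalized confluence (Geach) condition: ∀x ∀y (xRy → ∃w (yRw ∧ xRw)).
F1: fails — 0R2 but no w with 2Rw and 0Rw.
F2: fails — aRd but no w with dRw and aRw.
F3: fails — 1R0 but no w with 0Rw and 1Rw.

none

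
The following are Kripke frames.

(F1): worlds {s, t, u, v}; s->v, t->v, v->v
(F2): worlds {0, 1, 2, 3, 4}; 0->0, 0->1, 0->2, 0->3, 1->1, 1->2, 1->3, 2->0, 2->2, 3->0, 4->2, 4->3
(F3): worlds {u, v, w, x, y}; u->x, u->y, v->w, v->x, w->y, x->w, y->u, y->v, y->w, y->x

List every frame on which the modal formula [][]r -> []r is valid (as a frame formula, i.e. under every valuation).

The schema corresponds to density: forall x forall y (Rxy -> exists z (Rxz & Rzy)).
(F1): holds.
(F2): fails — R43 but no z with R4z and Rz3.
(F3): fails — Rxw but no z with Rxz and Rzw.

(F1)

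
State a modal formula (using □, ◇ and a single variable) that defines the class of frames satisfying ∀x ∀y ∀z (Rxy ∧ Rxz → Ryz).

This is the Euclidean property; the standard corresponding axiom is 5: ◇r → □◇r.
Suppose ◇r→□◇r is valid. Take Rxy, Rxz and set V(r)={y}. Then ◇r at x, so □◇r at x, so ◇r at z, so some w with Rzw has r; w=y, i.e. Rzy. By symmetry of the argument, Ryz.

◇r → □◇r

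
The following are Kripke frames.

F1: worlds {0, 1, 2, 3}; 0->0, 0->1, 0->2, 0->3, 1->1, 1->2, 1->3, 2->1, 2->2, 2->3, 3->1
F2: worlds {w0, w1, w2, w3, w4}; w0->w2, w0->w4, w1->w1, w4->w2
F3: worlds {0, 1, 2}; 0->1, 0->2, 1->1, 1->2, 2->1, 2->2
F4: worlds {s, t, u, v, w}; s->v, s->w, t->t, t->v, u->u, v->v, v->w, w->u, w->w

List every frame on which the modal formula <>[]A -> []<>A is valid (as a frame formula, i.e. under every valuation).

F1, F3, F4

This is the axiom for convergence; its first-order frame correspondent is forall x forall y forall z (Rxy & Rxz -> exists w (Ryw & Rzw)).
F1: holds.
F2: fails — Rw0w2 and Rw0w2 but w2 and w2 have no common successor.
F3: holds.
F4: holds.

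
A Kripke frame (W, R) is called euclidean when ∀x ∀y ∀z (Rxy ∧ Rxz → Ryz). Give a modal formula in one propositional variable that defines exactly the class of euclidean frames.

◇p → □◇p

A defining formula is ◇p → □◇p (the 5 axiom).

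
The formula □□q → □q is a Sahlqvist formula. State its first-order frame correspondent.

This schema is the C4 axiom.
Its frame correspondent is density — ∀x ∀y (Rxy → ∃z (Rxz ∧ Rzy)).

density: ∀x ∀y (Rxy → ∃z (Rxz ∧ Rzy))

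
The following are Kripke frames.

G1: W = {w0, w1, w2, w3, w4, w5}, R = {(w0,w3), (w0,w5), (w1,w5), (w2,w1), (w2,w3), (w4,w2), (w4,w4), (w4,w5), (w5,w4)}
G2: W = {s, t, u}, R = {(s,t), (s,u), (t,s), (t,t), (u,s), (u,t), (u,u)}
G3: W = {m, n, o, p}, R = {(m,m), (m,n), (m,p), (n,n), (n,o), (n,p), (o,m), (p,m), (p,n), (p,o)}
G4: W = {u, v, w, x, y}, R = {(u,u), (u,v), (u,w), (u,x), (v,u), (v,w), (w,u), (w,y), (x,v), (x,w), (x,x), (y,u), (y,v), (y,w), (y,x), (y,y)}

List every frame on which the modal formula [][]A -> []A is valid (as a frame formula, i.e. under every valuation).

G2, G3, G4

This is the axiom for density; its first-order frame correspondent is forall x forall y (Rxy -> exists z (Rxz & Rzy)).
G1: fails — Rw1w5 but no z with Rw1z and Rzw5.
G2: satisfies the condition.
G3: satisfies the condition.
G4: satisfies the condition.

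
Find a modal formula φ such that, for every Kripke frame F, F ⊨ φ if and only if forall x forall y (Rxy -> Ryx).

p → □◇p

The condition is symmetry. The B schema p → □◇p defines it.
Suppose p→□◇p is valid. Take Rxy and set V(p)={x}. Then p at x, so □◇p at x, so ◇p at y, so some z with Ryz has p; z=x, i.e. Ryx.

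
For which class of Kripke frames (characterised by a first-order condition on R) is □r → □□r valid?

Suppose □r→□□r is valid. Take Rxy, Ryz and set V(r)={w : Rxw}. Then □r at x, so □□r at x, so □r at y, so r at z, i.e. Rxz.

transitivity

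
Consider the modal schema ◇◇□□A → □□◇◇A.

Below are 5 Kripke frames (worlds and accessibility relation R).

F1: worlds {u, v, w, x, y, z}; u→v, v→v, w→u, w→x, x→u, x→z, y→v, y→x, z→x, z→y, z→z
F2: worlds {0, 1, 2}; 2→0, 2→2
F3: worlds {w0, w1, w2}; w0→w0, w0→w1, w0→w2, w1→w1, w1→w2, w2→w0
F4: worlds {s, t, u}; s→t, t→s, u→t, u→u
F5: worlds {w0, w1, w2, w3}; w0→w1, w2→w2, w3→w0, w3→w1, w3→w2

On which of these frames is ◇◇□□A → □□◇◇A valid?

The schema corresponds to a generalized confluence (Geach) condition: ∀x ∀y ∀z ((xR²y ∧ xR²z) → ∃w (yR²w ∧ zR²w)).
F1: ✓.
F2: fails — 2R²0, 2R²0 but no w with 0R²w and 0R²w.
F3: ✓.
F4: fails — uR²s, uR²t but no w with sR²w and tR²w.
F5: fails — w3R²w1, w3R²w1 but no w with w1R²w and w1R²w.
Valid on: F1, F3.

F1, F3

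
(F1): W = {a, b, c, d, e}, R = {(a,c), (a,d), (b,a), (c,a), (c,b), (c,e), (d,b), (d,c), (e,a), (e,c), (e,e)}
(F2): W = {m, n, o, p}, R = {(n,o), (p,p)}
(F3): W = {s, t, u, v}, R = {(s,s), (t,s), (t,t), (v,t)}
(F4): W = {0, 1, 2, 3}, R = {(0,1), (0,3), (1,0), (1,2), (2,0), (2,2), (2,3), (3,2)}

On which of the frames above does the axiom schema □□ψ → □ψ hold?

(F3)

The schema corresponds to density: ∀x ∀y (Rxy → ∃z (Rxz ∧ Rzy)).
(F1): fails — Rdc but no z with Rdz and Rzc.
(F2): fails — Rno but no z with Rnz and Rzo.
(F3): condition met.
(F4): fails — R01 but no z with R0z and Rz1.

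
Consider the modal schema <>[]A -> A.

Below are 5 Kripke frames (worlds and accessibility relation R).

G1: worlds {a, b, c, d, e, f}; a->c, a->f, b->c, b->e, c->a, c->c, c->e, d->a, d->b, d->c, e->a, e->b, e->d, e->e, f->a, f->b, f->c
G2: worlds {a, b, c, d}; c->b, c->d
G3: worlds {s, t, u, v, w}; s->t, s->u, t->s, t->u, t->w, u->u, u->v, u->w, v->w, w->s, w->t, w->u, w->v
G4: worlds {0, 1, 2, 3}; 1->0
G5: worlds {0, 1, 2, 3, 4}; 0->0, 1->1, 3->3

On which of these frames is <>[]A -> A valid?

This is the axiom for symmetry; its first-order frame correspondent is forall x forall y (Rxy -> Ryx).
G1: fails — Rbc but not Rcb.
G2: fails — Rcb but not Rbc.
G3: fails — Ruv but not Rvu.
G4: fails — R10 but not R01.
G5: holds.

G5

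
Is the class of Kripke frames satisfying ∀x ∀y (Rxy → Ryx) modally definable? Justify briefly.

This is a Sahlqvist condition; the B axiom p → □◇p defines it.

Yes — defined by p → □◇p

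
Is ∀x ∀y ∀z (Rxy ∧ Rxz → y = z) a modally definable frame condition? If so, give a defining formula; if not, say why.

Yes, by ◇q → □q

This is a Sahlqvist condition; the CD axiom ◇q → □q defines it.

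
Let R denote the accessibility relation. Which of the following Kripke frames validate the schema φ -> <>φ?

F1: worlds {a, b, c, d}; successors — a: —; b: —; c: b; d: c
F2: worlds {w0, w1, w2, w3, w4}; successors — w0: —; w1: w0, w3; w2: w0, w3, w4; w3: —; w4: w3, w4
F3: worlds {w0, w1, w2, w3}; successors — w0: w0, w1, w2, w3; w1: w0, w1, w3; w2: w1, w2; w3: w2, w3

F3

This is the axiom for reflexivity; its first-order frame correspondent is forall x Rxx.
F1: fails — world a does not see itself.
F2: fails — world w0 does not see itself.
F3: satisfies the condition.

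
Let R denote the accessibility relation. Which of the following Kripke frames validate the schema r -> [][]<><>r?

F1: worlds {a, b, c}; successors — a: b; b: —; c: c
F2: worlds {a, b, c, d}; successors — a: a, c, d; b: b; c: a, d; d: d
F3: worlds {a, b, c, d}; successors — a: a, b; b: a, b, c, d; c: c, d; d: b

The schema corresponds to a generalized confluence (Geach) condition: forall x forall z (x R^2 z -> exists w (x = w & z R^2 w)).
F1: satisfies the condition.
F2: fails — aR²d but no w with a=w and dR²w.
F3: fails — aR²c but no w with a=w and cR²w.
Valid on: F1.

F1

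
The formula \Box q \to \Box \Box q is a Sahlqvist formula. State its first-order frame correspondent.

Suppose □q→□□q is valid. Take Rxy, Ryz and set V(q)={w : Rxw}. Then □q at x, so □□q at x, so □q at y, so q at z, i.e. Rxz.
The converse is a direct semantic check.
So the correspondent is transitivity.

Transitivity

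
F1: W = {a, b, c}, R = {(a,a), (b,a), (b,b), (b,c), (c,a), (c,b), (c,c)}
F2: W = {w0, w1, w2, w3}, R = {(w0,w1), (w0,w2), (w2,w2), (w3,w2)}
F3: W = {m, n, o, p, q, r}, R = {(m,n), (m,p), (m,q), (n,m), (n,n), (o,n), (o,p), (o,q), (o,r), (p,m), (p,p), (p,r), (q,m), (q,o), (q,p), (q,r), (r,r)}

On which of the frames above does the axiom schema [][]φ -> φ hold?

F1, F3

The schema corresponds to a generalized confluence (Geach) condition: forall x exists w (x R^2 w & x = w).
F1: condition met.
F2: fails — at w0 but no w with w0R²w and w0=w.
F3: condition met.
Valid on: F1, F3.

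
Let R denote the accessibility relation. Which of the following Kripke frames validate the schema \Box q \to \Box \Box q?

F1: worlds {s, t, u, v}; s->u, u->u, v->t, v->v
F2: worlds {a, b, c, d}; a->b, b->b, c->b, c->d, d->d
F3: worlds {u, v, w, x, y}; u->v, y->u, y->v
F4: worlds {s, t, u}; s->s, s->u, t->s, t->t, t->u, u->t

F1, F2, F3

Frame correspondent (Sahlqvist): \forall x \forall y \forall z (Rxy \wedge Ryz \to Rxz) — i.e. transitivity.
F1: condition met.
F2: condition met.
F3: condition met.
F4: fails — Rut and Rts but not Rus.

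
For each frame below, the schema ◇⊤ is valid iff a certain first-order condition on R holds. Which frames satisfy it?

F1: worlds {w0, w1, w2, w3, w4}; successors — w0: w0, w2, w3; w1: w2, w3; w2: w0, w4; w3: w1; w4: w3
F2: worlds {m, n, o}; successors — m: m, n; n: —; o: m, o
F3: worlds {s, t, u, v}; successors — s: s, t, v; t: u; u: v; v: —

F1

This is the axiom for seriality; its first-order frame correspondent is ∀x ∃y Rxy.
F1: condition met.
F2: fails — world n has no successor.
F3: fails — world v has no successor.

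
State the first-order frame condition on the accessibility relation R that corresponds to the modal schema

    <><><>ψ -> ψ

This is a Sahlqvist (Geach-type) schema ◇^3□^0ψ → □^0◇^0ψ.
First-order correspondent: forall x forall y (x R^3 y -> exists w (y = w & x = w)).

forall x forall y (x R^3 y -> exists w (y = w & x = w))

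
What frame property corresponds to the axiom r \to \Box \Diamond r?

Suppose r→□◇r is valid. Take Rxy and set V(r)={x}. Then r at x, so □◇r at x, so ◇r at y, so some z with Ryz has r; z=x, i.e. Ryx.
Conversely, on a frame with symmetry the schema holds at every world under every valuation.
So the correspondent is symmetry.

symmetry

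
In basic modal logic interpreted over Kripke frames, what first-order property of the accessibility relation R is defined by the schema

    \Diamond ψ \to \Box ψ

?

Suppose ◇ψ→□ψ is valid. Take Rxy, Rxz and set V(ψ)={y}. Then ◇ψ at x, so □ψ at x, so ψ at z, i.e. z=y.

partial functionality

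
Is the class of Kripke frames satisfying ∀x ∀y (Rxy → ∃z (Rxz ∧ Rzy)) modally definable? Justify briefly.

Yes: it is density, defined by the C4 schema □□p → □p.
Suppose □□p→□p is valid. Take Rxy and set V(p)={w : xR²w}. Then □□p at x, so □p at x, so p at y, i.e. ∃z(Rxz∧Rzy).

Yes — defined by □□p → □p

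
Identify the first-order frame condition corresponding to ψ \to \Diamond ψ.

This is a form of the T axiom.
Its frame correspondent is reflexivity — \forall x Rxx.

reflexivity: \forall x Rxx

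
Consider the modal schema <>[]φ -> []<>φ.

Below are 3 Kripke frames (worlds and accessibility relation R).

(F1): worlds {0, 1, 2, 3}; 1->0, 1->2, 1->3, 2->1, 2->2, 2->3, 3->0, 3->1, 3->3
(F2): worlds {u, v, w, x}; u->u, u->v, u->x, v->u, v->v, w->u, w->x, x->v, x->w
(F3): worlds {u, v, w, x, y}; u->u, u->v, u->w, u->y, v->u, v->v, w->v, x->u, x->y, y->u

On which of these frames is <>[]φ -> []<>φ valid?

Frame correspondent (Sahlqvist): forall x forall y forall z (Rxy & Rxz -> exists w (Ryw & Rzw)) — i.e. convergence.
(F1): fails — R10 and R10 but 0 and 0 have no common successor.
(F2): ✓.
(F3): fails — Ruw and Ruy but w and y have no common successor.

(F2)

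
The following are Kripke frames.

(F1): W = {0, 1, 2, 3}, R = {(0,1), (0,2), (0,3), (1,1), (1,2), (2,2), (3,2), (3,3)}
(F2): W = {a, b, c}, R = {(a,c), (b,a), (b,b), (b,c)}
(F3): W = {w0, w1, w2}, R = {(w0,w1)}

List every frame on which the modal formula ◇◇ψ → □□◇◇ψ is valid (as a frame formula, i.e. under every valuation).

(F3)

Frame correspondent (Sahlqvist): ∀x ∀y ∀z ((xR²y ∧ xR²z) → ∃w (y = w ∧ zR²w)) — i.e. a generalized confluence (Geach) condition.
(F1): fails — 0R²1, 0R²2 but no w with 1=w and 2R²w.
(F2): fails — bR²a, bR²a but no w with a=w and aR²w.
(F3): ✓.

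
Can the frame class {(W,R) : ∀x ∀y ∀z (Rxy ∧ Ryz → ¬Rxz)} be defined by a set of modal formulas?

No

Any modally definable frame class is closed under surjective bounded morphisms.
The 3-cycle (worlds 0,1,2 with 0→1→2→0) is intransitive. Mapping every world to a single reflexive point • is a surjective bounded morphism; the reflexive point is not intransitive (R••∧R•• but R••).
So no modal formula (or set of formulas) defines exactly the intransitive frames.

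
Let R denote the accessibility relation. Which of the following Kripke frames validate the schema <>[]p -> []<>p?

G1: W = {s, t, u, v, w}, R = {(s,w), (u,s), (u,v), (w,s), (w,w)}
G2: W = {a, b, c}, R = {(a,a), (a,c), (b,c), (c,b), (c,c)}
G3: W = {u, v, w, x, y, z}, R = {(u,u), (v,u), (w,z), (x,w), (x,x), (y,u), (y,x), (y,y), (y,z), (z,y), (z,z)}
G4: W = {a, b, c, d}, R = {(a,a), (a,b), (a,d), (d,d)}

G2

Frame correspondent (Sahlqvist): forall x forall y forall z (Rxy & Rxz -> exists w (Ryw & Rzw)) — i.e. convergence.
G1: fails — Ruv and Ruv but v and v have no common successor.
G2: condition met.
G3: fails — Rxw and Rxx but w and x have no common successor.
G4: fails — Raa and Rab but a and b have no common successor.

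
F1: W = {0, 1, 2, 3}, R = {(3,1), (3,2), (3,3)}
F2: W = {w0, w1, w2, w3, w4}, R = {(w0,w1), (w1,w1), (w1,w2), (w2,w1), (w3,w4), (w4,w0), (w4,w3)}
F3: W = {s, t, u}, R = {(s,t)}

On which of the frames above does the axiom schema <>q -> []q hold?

F3

This is the axiom for partial functionality; its first-order frame correspondent is forall x forall y forall z (Rxy & Rxz -> y = z).
F1: fails — 3 sees both 1 and 2.
F2: fails — w1 sees both w1 and w2.
F3: condition met.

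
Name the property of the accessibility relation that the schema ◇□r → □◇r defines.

Suppose ◇□r→□◇r is valid. Take Rxy, Rxz and set V(r)={w : Ryw}. Then □r at y so ◇□r at x, so □◇r at x, so ◇r at z, giving w with Rzw and Ryw.
Conversely, on a frame with convergence the schema holds at every world under every valuation.
Frame condition: ∀x ∀y ∀z (Rxy ∧ Rxz → ∃w (Ryw ∧ Rzw)).

convergence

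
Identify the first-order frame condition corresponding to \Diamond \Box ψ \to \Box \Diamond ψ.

This is the .2 axiom.
Its frame correspondent is convergence — \forall x \forall y \forall z (Rxy \wedge Rxz \to \exists w (Ryw \wedge Rzw)).

Convergence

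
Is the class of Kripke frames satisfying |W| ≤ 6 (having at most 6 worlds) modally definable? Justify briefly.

Any modally definable frame class is closed under disjoint unions.
Any modal formula valid on each of 7 disjoint one-world frames is valid on their disjoint union (validity is preserved under disjoint unions). Each one-world frame has |W|=1≤6, but the union has |W|=7.
So no modal formula (or set of formulas) defines exactly the |W|≤6 frames.

No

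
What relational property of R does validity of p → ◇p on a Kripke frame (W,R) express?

reflexivity

This is a form of the T axiom.
It corresponds to reflexivity: ∀x Rxx.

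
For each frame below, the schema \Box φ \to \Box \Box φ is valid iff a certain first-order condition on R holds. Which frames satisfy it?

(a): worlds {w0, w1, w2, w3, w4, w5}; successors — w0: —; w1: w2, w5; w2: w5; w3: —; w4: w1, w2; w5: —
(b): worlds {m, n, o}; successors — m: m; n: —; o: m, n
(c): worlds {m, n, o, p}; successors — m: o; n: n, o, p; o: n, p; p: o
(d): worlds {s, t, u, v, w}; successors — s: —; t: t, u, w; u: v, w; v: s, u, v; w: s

The schema corresponds to transitivity: \forall x \forall y \forall z (Rxy \wedge Ryz \to Rxz).
(a): fails — Rw4w2 and Rw2w5 but not Rw4w5.
(b): holds.
(c): fails — Ron and Rno but not Roo.
(d): fails — Ruv and Rvu but not Ruu.
Valid on: (b).

(b)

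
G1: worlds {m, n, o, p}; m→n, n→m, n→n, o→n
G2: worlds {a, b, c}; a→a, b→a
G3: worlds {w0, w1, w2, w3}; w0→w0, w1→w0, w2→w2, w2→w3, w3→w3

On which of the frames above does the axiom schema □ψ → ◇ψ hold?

G3

Frame correspondent (Sahlqvist): ∀x ∃y Rxy — i.e. seriality.
G1: fails — world p has no successor.
G2: fails — world c has no successor.
G3: holds.
Valid on: G3.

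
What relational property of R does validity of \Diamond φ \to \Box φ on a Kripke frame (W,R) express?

Partial functionality

This is the CD axiom.
It corresponds to partial functionality: \forall x \forall y \forall z (Rxy \wedge Rxz \to y = z).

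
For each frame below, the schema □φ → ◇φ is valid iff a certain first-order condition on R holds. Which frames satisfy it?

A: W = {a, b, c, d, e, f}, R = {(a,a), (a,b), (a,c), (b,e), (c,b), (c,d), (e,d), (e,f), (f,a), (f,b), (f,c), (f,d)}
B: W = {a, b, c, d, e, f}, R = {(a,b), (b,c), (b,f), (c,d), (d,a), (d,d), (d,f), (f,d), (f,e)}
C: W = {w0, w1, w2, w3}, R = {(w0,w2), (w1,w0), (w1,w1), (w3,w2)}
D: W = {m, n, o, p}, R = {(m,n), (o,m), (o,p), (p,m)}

This is the axiom for seriality; its first-order frame correspondent is ∀x ∃y Rxy.
A: fails — world d has no successor.
B: fails — world e has no successor.
C: fails — world w2 has no successor.
D: fails — world n has no successor.

none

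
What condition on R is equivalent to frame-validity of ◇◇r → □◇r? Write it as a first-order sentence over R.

∀x ∀y ∀z ((xR²y ∧ xRz) → ∃w (y = w ∧ zRw))

This is a Sahlqvist (Geach-type) schema ◇^2□^0r → □^1◇^1r.
Minimal-valuation argument: fix x; take any y with xR^2y and any z with xR^1z. Set V(r) to the set of worlds R-reachable from y in exactly 0 steps. Then □^0r holds at y, so the antecedent holds at x; validity forces ◇^1r at z, giving a w with zR^1w and yR^0w.
First-order correspondent: ∀x ∀y ∀z ((xR²y ∧ xRz) → ∃w (y = w ∧ zRw)).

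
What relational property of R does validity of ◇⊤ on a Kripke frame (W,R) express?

◇⊤ holds at w iff w has a successor, so frame-validity of ◇⊤ is exactly seriality. Equivalently via □p → ◇p:
Suppose □p→◇p is valid. At any x set V(p)=W. Then □p at x, so ◇p at x, so x has a successor.

seriality: ∀x ∃y Rxy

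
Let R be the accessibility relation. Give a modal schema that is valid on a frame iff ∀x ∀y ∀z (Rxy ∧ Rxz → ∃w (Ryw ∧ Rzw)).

The condition is convergence. The .2 schema ◇□r → □◇r defines it.
Suppose ◇□r→□◇r is valid. Take Rxy, Rxz and set V(r)={w : Ryw}. Then □r at y so ◇□r at x, so □◇r at x, so ◇r at z, giving w with Rzw and Ryw.

◇□r → □◇r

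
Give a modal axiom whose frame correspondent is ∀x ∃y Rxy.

□r → ◇r

A defining formula is □r → ◇r (the D axiom).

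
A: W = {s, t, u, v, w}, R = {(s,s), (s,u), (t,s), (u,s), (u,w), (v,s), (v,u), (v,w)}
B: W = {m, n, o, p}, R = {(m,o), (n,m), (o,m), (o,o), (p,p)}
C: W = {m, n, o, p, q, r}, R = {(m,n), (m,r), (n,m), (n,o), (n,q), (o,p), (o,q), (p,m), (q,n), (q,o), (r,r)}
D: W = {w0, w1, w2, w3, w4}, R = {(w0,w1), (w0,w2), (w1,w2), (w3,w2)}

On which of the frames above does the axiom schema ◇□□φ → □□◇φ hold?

The schema corresponds to a generalized confluence (Geach) condition: ∀x ∀y ∀z ((xRy ∧ xR²z) → ∃w (yR²w ∧ zRw)).
A: fails — sRs, sR²w but no w* with sR²w* and wRw*.
B: holds.
C: fails — mRr, mR²o but no w with rR²w and oRw.
D: fails — w0Rw1, w0R²w2 but no w with w1R²w and w2Rw.

B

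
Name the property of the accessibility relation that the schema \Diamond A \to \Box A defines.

partial functionality

This is the CD axiom.
Its frame correspondent is partial functionality — \forall x \forall y \forall z (Rxy \wedge Rxz \to y = z).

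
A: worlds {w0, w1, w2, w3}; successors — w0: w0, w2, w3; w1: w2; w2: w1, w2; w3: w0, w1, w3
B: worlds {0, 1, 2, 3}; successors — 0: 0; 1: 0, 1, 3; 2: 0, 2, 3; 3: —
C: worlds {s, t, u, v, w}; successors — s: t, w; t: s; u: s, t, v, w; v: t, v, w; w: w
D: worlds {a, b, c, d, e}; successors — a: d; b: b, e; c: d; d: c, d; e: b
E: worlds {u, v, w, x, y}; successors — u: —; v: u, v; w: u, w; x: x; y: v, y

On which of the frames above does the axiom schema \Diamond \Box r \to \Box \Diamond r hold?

Frame correspondent (Sahlqvist): \forall x \forall y \forall z (Rxy \wedge Rxz \to \exists w (Ryw \wedge Rzw)) — i.e. convergence.
A: fails — Rw3w1 and Rw3w3 but w1 and w3 have no common successor.
B: fails — R10 and R13 but 0 and 3 have no common successor.
C: fails — Rsw and Rst but w and t have no common successor.
D: condition met.
E: fails — Rvv and Rvu but v and u have no common successor.
Valid on: D.

D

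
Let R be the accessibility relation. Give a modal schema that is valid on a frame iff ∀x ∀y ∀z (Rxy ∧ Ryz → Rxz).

This is transitivity; the standard corresponding axiom is 4: □q → □□q.
Suppose □q→□□q is valid. Take Rxy, Ryz and set V(q)={w : Rxw}. Then □q at x, so □□q at x, so □q at y, so q at z, i.e. Rxz.

□q → □□q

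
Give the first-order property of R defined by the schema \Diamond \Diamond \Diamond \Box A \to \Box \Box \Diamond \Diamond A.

\forall x \forall y \forall z ((x R^3 y \wedge x R^2 z) \to \exists w (yRw \wedge z R^2 w))

This is a Sahlqvist (Geach-type) schema ◇^3□^1A → □^2◇^2A.
First-order correspondent: \forall x \forall y \forall z ((x R^3 y \wedge x R^2 z) \to \exists w (yRw \wedge z R^2 w)).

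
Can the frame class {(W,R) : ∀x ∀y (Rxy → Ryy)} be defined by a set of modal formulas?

Yes, by □(□p → p)

The condition is shift-reflexivity. A defining modal formula is □(□p → p).
Suppose □(□p→p) is valid. Take Rxy and set V(p)={w : Ryw}. Then at y, □p holds; since □(□p→p) at x, □p→p at y, so p at y, i.e. Ryy.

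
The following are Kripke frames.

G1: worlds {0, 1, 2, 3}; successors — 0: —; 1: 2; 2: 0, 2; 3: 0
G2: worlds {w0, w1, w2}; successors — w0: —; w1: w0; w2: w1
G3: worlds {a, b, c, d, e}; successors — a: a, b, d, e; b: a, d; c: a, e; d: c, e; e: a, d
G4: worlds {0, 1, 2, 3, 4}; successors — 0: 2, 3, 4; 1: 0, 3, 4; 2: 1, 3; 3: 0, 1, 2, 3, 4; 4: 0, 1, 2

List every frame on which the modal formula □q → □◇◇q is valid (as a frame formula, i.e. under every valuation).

G3, G4

Frame correspondent (Sahlqvist): ∀x ∀z (xRz → ∃w (xRw ∧ zR²w)) — i.e. a generalized confluence (Geach) condition.
G1: fails — 2R0 but no w with 2Rw and 0R²w.
G2: fails — w1Rw0 but no w with w1Rw and w0R²w.
G3: ✓.
G4: ✓.
Valid on: G3, G4.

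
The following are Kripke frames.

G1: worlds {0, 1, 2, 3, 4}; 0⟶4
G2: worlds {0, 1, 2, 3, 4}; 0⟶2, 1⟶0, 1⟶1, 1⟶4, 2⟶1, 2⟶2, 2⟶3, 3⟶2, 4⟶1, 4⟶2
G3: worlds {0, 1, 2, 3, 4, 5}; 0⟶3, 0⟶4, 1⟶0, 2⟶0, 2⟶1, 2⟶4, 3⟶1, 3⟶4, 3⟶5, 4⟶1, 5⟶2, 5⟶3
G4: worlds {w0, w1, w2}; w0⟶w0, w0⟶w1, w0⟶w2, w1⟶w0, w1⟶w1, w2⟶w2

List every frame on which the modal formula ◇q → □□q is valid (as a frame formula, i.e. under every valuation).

G1

This is the axiom for a generalized confluence (Geach) condition; its first-order frame correspondent is ∀x ∀y ∀z ((xRy ∧ xR²z) → ∃w (y = w ∧ z = w)).
G1: holds.
G2: fails — 0R2, 0R²1 but 2 ≠ 1.
G3: fails — 0R3, 0R²1 but 3 ≠ 1.
G4: fails — w0Rw0, w0R²w1 but w0 ≠ w1.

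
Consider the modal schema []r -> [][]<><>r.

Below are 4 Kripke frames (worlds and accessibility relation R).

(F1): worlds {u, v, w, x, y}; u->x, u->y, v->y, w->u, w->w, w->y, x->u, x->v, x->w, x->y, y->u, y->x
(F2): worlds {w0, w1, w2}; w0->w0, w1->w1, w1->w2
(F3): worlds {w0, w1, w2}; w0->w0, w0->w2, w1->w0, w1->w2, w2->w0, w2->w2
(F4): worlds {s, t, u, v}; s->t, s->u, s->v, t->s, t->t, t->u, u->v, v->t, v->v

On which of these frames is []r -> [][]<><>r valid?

(F1), (F3), (F4)

Frame correspondent (Sahlqvist): forall x forall z (x R^2 z -> exists w (xRw & z R^2 w)) — i.e. a generalized confluence (Geach) condition.
(F1): condition met.
(F2): fails — w1R²w2 but no w with w1Rw and w2R²w.
(F3): condition met.
(F4): condition met.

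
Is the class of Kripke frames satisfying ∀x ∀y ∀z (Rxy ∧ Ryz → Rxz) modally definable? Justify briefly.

Yes: it is transitivity, defined by the 4 schema □q → □□q.
Suppose □q→□□q is valid. Take Rxy, Ryz and set V(q)={w : Rxw}. Then □q at x, so □□q at x, so □q at y, so q at z, i.e. Rxz.

Yes — defined by □q → □□q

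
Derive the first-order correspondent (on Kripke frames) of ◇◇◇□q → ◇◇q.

This is a Sahlqvist (Geach-type) schema ◇^3□^1q → □^0◇^2q.
Minimal-valuation argument: fix x; take any y with xR^3y and any z with xR^0z. Set V(q) to the set of worlds R-reachable from y in exactly 1 step. Then □^1q holds at y, so the antecedent holds at x; validity forces ◇^2q at z, giving a w with zR^2w and yR^1w.
First-order correspondent: ∀x ∀y (xR³y → ∃w (yRw ∧ xR²w)).

∀x ∀y (xR³y → ∃w (yRw ∧ xR²w))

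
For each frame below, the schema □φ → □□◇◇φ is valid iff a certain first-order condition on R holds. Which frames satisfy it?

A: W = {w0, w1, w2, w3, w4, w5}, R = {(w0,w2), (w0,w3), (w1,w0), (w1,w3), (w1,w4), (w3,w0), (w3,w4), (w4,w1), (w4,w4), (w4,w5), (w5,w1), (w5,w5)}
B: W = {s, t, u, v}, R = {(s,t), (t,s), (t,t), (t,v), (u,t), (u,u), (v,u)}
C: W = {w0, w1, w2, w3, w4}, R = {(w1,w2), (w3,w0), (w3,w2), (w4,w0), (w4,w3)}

Frame correspondent (Sahlqvist): ∀x ∀z (xR²z → ∃w (xRw ∧ zR²w)) — i.e. a generalized confluence (Geach) condition.
A: fails — w0R²w0 but no w with w0Rw and w0R²w.
B: condition met.
C: fails — w4R²w0 but no w with w4Rw and w0R²w.
Valid on: B.

B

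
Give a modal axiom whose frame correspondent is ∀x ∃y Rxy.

This is seriality; the standard corresponding axiom is D: □r → ◇r.

□r → ◇r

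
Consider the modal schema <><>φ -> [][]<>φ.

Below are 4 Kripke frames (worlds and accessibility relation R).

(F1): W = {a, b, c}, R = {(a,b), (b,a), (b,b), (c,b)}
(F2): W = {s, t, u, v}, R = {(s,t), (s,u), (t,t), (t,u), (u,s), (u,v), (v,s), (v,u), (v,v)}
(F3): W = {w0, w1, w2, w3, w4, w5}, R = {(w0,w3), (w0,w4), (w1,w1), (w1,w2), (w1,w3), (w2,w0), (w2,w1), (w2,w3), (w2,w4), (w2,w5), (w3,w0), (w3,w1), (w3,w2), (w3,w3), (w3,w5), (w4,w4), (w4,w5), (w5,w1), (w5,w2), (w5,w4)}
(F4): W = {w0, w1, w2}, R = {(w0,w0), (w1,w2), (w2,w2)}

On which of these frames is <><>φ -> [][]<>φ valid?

The schema corresponds to a generalized confluence (Geach) condition: forall x forall y forall z ((x R^2 y & x R^2 z) -> exists w (y = w & zRw)).
(F1): fails — aR²a, aR²a but no w with a=w and aRw.
(F2): fails — sR²s, sR²s but no w with s=w and sRw.
(F3): fails — w0R²w0, w0R²w0 but no w with w0=w and w0Rw.
(F4): holds.

(F4)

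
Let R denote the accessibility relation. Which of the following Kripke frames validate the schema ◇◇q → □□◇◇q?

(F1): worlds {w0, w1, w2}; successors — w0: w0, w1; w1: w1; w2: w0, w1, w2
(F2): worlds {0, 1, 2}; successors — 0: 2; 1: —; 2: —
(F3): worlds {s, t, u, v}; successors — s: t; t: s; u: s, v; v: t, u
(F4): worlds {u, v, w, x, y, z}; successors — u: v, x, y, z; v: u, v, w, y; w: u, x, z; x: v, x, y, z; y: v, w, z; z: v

(F2)

This is the axiom for a generalized confluence (Geach) condition; its first-order frame correspondent is ∀x ∀y ∀z ((xR²y ∧ xR²z) → ∃w (y = w ∧ zR²w)).
(F1): fails — w0R²w0, w0R²w1 but no w with w0=w and w1R²w.
(F2): ✓.
(F3): fails — uR²u, uR²t but no w with u=w and tR²w.
(F4): fails — uR²u, uR²w but no t with u=t and wR²t.
Valid on: (F2).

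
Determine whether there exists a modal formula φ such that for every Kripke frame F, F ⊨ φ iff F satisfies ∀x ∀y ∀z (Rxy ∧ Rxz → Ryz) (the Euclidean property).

Definable; ◇p → □◇p defines it

The condition is the Euclidean property. A defining modal formula is ◇p → □◇p.
Suppose ◇p→□◇p is valid. Take Rxy, Rxz and set V(p)={y}. Then ◇p at x, so □◇p at x, so ◇p at z, so some w with Rzw has p; w=y, i.e. Rzy. By symmetry of the argument, Ryz.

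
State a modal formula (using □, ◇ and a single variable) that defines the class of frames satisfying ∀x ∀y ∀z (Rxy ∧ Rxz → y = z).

A defining formula is ◇r → □r (the CD axiom).
Suppose ◇r→□r is valid. Take Rxy, Rxz and set V(r)={y}. Then ◇r at x, so □r at x, so r at z, i.e. z=y.

◇r → □r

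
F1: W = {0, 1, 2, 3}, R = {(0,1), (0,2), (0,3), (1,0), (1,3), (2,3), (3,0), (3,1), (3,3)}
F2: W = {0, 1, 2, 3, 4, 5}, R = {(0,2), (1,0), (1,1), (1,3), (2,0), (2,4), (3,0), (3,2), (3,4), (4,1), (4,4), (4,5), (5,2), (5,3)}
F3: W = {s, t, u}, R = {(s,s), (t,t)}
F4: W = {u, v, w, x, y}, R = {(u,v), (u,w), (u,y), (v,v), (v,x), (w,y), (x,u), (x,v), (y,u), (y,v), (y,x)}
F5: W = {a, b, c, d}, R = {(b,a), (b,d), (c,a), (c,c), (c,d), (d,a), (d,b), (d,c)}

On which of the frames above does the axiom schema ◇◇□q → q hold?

This is the axiom for a generalized confluence (Geach) condition; its first-order frame correspondent is ∀x ∀y (xR²y → ∃w (yRw ∧ x = w)).
F1: fails — 0R²0 but no w with 0Rw and 0=w.
F2: fails — 0R²0 but no w with 0Rw and 0=w.
F3: holds.
F4: fails — uR²u but no t with uRt and u=t.
F5: fails — bR²a but no w with aRw and b=w.
Valid on: F3.

F3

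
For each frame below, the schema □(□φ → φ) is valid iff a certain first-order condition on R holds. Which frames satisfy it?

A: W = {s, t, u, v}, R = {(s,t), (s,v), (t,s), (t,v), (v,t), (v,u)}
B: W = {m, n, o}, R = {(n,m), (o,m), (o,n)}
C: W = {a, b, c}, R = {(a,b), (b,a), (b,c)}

none

Frame correspondent (Sahlqvist): ∀x ∀y (Rxy → Ryy) — i.e. shift-reflexivity.
A: fails — Rtv but not Rvv.
B: fails — Rnm but not Rmm.
C: fails — Rab but not Rbb.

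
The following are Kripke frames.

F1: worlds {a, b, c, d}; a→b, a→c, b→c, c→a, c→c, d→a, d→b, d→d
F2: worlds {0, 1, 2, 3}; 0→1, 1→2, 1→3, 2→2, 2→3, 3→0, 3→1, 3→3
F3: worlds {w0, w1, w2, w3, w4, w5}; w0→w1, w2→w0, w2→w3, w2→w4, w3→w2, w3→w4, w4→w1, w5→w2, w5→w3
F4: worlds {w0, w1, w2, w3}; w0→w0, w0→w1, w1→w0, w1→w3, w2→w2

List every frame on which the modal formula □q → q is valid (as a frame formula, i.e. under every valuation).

The schema corresponds to reflexivity: ∀x Rxx.
F1: fails — world a does not see itself.
F2: fails — world 0 does not see itself.
F3: fails — world w0 does not see itself.
F4: fails — world w1 does not see itself.

none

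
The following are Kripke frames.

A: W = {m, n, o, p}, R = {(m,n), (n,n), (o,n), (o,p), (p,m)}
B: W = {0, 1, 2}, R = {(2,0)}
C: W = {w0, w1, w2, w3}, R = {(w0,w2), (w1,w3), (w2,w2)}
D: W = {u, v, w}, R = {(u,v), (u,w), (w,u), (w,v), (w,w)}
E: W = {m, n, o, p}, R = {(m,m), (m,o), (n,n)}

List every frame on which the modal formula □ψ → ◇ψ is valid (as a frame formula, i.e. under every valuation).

A

Frame correspondent (Sahlqvist): ∀x ∃y Rxy — i.e. seriality.
A: ✓.
B: fails — world 0 has no successor.
C: fails — world w3 has no successor.
D: fails — world v has no successor.
E: fails — world o has no successor.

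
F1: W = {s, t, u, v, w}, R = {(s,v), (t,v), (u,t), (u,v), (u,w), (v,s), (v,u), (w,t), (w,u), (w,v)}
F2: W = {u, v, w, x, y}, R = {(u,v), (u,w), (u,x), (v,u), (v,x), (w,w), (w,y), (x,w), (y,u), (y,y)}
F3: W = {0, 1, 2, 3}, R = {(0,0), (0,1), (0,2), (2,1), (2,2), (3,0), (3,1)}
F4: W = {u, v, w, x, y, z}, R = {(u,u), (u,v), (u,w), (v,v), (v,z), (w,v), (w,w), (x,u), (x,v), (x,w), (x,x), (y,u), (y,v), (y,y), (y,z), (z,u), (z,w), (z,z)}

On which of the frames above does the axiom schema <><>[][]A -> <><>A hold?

F2, F4

This is the axiom for a generalized confluence (Geach) condition; its first-order frame correspondent is forall x forall y (x R^2 y -> exists w (y R^2 w & x R^2 w)).
F1: fails — vR²t but no w* with tR²w* and vR²w*.
F2: satisfies the condition.
F3: fails — 0R²1 but no w with 1R²w and 0R²w.
F4: satisfies the condition.
Valid on: F2, F4.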